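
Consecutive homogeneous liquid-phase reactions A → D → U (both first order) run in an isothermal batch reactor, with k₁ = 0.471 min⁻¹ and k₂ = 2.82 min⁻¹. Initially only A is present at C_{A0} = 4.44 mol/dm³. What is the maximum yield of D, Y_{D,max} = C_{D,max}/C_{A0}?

At the optimum, C_{D,max}/C_{A0} = (k₁/k₂)^[k₂/(k₂−k₁)].
= (0.471/2.82)^(2.82/(2.82−0.471)) = (0.1670)^(1.201) = 0.1167.

0.117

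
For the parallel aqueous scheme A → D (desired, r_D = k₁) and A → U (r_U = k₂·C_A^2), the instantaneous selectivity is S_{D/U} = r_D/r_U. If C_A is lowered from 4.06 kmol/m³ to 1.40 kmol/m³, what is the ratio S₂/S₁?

8.41

S_{D/U} = (k₁/k₂)·C_A^-2, so S₂/S₁ = (C_{A,2}/C_{A,1})^-2.
= (1.40/4.06)^(-2) = (0.3448)^(-2) = 8.41.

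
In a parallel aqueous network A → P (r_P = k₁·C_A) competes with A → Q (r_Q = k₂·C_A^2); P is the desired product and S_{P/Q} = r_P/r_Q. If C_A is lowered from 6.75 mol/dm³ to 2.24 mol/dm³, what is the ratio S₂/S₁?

S_{P/Q} = (k₁/k₂)·C_A⁻¹, so S₂/S₁ = (C_{A,2}/C_{A,1})⁻¹.
= 6.75/2.24 = 3.01.
Selectivity toward P rises as C_A falls — low-concentration operation is favoured.

3.01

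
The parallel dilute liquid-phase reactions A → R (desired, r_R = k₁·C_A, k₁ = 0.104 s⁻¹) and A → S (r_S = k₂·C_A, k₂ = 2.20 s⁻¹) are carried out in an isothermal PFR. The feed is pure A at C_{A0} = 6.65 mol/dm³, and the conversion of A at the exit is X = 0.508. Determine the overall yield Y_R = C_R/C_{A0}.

0.0229

C_A = C_{A0}(1−X) = 3.272 mol/dm³.
Both paths are first order in A, so the instantaneous fraction to R is constant: dC_R/d(−C_A) = k₁/(k₁+k₂) = 0.04514.
C_R = 0.04514·(C_{A0}−C_A) = 0.04514×3.378 = 0.152 mol/dm³.
Y_R = C_R/C_{A0} = 0.1525/6.65 = 0.0229.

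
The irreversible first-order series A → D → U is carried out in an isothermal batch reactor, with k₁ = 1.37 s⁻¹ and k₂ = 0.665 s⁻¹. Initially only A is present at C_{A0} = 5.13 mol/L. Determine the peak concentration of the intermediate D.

2.59 mol/L

At the optimum, C_{D,max}/C_{A0} = (k₁/k₂)^[k₂/(k₂−k₁)].
= (1.37/0.665)^(0.665/(0.665−1.37)) = (2.060)^(-0.9433) = 0.5057.
C_{D,max} = 0.5057×5.13 = 2.59 mol/L.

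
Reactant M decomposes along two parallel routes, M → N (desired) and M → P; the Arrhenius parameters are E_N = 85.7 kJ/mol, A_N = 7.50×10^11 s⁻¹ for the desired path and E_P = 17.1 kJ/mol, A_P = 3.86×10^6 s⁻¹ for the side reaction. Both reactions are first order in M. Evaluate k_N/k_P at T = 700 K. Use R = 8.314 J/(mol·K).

1.48

k_N/k_P = (A_N/A_P)·exp[−(E_N−E_P)/(RT)] = (A_N/A_P)·exp[(E_P−E_N)/(RT)].
(E_P−E_N)/(RT) = (17.1−85.7)×10³/(8.314×700) = -68600/5820 = -11.79.
k_N/k_P = (7.50×10^11/3.86×10^6)·exp(-11.79) = 1.943×10^5 × 7.600×10^-6 = 1.48.
Since E_N > E_P, raising the temperature improves selectivity toward N.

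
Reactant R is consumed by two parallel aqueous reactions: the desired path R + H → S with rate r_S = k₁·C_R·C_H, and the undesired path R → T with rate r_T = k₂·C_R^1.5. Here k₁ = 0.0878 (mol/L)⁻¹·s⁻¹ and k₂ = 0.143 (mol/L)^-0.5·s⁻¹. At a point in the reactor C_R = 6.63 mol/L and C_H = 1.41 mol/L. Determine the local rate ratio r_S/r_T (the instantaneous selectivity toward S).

0.336

S_{S/T} = r_S/r_T = (k₁·C_R·C_H)/(k₂·C_R^1.5) = (k₁/k₂)·C_R^-0.5·C_H.
= (0.0878×6.630×1.410) / (0.143×6.630^1.5) = 0.8208/2.441 = 0.336.
The undesired path is higher order in R, so low C_R (CSTR or dilute feed) favours S.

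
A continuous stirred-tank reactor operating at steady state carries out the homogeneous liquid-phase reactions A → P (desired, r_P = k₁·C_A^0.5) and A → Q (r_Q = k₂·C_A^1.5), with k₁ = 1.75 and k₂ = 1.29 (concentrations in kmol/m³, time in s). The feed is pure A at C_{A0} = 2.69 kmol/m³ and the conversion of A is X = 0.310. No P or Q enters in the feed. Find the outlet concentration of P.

0.352 kmol/m³

Exit C_A = C_{A0}(1−X) = 2.69×0.690 = 1.856 kmol/m³.
In a CSTR the entire volume is at exit conditions, so r_P = 1.75×1.856^0.5 = 2.384 and r_Q = 1.29×1.856^1.5 = 3.262.
Fraction of consumed A going to P: r_P/(r_P+r_Q) = 0.4223.
C_P = 0.4223·C_{A0}·X = 0.4223×2.69×0.310 = 0.352 kmol/m³.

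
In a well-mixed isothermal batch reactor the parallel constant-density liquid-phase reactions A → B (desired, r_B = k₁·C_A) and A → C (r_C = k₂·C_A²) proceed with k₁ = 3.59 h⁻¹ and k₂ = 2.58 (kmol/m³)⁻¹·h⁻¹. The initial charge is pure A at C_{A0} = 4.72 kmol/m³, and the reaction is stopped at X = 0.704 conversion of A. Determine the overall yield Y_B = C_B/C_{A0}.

0.231

C_A = C_{A0}(1−X) = 1.397 kmol/m³.
Along a PFR/batch, dC_B/dC_A = −r_B/(r_B+r_C) = −k₁/(k₁+k₂·C_A).
Integrating from C_{A0} to C_A: C_B = (3.59/2.58)·ln[(3.59+2.58·4.72)/(3.59+2.58·1.40)] = 1.391·ln(15.77/7.195) = 1.092 kmol/m³.
Y_B = C_B/C_{A0} = 1.092/4.72 = 0.231.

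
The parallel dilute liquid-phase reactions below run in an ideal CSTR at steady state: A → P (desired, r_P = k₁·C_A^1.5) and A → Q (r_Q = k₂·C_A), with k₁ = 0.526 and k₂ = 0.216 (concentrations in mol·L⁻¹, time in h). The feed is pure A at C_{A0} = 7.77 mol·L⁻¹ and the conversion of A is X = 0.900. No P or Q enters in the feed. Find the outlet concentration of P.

4.77 mol·L⁻¹

Exit C_A = C_{A0}(1−X) = 7.77×0.100 = 0.7770 mol·L⁻¹.
In a CSTR the entire volume is at exit conditions, so r_P = 0.526×0.7770^1.5 = 0.3603 and r_Q = 0.216×0.7770 = 0.1678.
Fraction of consumed A going to P: r_P/(r_P+r_Q) = 0.6822.
C_P = 0.6822·C_{A0}·X = 0.6822×7.77×0.900 = 4.77 mol·L⁻¹.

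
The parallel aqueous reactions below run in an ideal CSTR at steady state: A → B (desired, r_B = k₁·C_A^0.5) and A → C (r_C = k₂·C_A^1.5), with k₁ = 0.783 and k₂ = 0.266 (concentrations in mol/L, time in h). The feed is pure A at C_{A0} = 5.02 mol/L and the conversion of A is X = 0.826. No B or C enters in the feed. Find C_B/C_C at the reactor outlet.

Exit C_A = C_{A0}(1−X) = 5.02×0.174 = 0.8735 mol/L.
Rates in a CSTR are evaluated at the outlet concentration: r_B = 0.783×0.8735^0.5 = 0.7318, r_C = 0.266×0.8735^1.5 = 0.2172.
Overall selectivity = C_B/C_C = r_Bτ/(r_Cτ) = r_B/r_C = 3.37.

3.37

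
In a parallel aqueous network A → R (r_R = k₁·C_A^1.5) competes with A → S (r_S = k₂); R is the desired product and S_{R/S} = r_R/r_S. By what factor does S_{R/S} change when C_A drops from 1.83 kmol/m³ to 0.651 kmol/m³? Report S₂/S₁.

0.212

S_{R/S} = (k₁/k₂)·C_A^1.5, so S₂/S₁ = (C_{A,2}/C_{A,1})^1.5.
= (0.651/1.83)^1.5 = (0.3557)^1.5 = 0.212.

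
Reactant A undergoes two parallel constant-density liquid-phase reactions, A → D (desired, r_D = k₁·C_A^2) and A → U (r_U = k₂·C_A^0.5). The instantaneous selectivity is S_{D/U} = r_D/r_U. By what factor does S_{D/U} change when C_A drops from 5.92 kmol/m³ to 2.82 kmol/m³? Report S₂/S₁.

S_{D/U} = (k₁/k₂)·C_A^1.5, so S₂/S₁ = (C_{A,2}/C_{A,1})^1.5.
= (2.82/5.92)^1.5 = (0.4764)^1.5 = 0.329.

0.329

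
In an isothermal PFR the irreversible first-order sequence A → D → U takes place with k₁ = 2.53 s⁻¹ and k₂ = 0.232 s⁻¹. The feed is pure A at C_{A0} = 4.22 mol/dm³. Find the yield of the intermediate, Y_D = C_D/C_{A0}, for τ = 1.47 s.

The intermediate concentration in a first-order A→B→C sequence is C_D = k₁C_{A0}(e^(−k₁τ) − e^(−k₂τ))/(k₂−k₁).
e^(−k₁τ) = e^(−2.53×1.47) = e^(−3.719) = 0.02426; e^(−k₂τ) = e^(−0.3410) = 0.7110.
C_D = 2.53×4.22/(0.232−2.53) × (0.02426−0.7110) = (-4.646)×(-0.6868) = 3.191 mol/dm³.
Y_D = C_D/C_{A0} = 3.191/4.22 = 0.756.

0.756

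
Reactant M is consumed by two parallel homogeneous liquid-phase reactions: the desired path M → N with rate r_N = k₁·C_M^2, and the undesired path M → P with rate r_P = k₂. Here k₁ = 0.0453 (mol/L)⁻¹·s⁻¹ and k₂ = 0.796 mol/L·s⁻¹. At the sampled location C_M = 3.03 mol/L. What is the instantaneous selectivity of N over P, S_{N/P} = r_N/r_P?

0.522

S_{N/P} = r_N/r_P = (k₁·C_M^2)/(k₂) = (k₁/k₂)·C_M^2.
= (0.0453×3.030^2) / (0.796) = 0.4159/0.7960 = 0.522.
Since the desired path is higher order in M, keeping C_M high (PFR or concentrated feed) favours N.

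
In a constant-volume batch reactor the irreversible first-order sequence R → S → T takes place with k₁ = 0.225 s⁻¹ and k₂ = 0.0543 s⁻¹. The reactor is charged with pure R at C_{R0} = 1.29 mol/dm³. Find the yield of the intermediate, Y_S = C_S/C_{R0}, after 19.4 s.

For first-order series with pure R initially, C_S(t) = k₁C_{R0}/(k₂−k₁)·(e^(−k₁t) − e^(−k₂t)).
e^(−k₁t) = e^(−0.225×19.4) = e^(−4.365) = 0.01271; e^(−k₂t) = e^(−1.053) = 0.3487.
C_S = 0.225×1.29/(0.0543−0.225) × (0.01271−0.3487) = (-1.700)×(-0.3360) = 0.5714 mol/dm³.
Y_S = C_S/C_{R0} = 0.5714/1.29 = 0.443.

0.443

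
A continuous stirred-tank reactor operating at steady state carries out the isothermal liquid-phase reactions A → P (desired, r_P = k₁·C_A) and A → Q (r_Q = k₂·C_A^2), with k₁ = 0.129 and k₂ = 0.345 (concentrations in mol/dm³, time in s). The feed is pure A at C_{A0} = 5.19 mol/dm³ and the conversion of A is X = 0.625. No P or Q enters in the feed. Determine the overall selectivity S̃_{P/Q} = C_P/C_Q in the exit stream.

Exit C_A = C_{A0}(1−X) = 5.19×0.375 = 1.946 mol/dm³.
In a CSTR the entire volume is at exit conditions, so r_P = 0.129×1.946 = 0.2511 and r_Q = 0.345×1.946^2 = 1.307.
Overall selectivity = C_P/C_Q = r_Pτ/(r_Qτ) = r_P/r_Q = 0.192.

0.192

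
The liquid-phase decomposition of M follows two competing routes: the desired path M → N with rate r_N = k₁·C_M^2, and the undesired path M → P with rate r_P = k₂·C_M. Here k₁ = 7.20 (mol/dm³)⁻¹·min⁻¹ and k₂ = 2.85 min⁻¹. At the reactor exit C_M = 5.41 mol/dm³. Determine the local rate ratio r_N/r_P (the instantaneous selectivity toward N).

S_{N/P} = r_N/r_P = (k₁·C_M^2)/(k₂·C_M) = (k₁/k₂)·C_M.
= (7.20×5.410^2) / (2.85×5.410) = 210.7/15.42 = 13.7.
Since the desired path is higher order in M, keeping C_M high (PFR or concentrated feed) favours N.

13.7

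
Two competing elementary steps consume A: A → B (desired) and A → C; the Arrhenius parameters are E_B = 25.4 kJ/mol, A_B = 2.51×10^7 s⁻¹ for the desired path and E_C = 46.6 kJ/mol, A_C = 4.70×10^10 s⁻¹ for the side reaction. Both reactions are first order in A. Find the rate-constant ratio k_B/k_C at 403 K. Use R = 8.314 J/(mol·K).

Since both paths have the same order in A, the concentration cancels and S_{B/C} = k_B/k_C = (A_B/A_C)·exp[(E_C−E_B)/(RT)].
(E_C−E_B)/(RT) = (46.6−25.4)×10³/(8.314×403) = 21200/3351 = 6.327.
k_B/k_C = (2.51×10^7/4.70×10^10)·exp(6.327) = 5.340×10^-4 × 559.7 = 0.299.

0.299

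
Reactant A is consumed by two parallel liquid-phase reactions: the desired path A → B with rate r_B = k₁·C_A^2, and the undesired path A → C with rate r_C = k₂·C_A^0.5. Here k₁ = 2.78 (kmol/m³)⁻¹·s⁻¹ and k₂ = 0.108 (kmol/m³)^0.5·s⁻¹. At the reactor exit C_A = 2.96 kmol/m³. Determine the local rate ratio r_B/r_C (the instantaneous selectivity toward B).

S_{B/C} = r_B/r_C = (k₁·C_A^2)/(k₂·C_A^0.5) = (k₁/k₂)·C_A^1.5.
= (2.78×2.960^2) / (0.108×2.960^0.5) = 24.36/0.1858 = 131.
Since the desired path is higher order in A, keeping C_A high (PFR or concentrated feed) favours B.

131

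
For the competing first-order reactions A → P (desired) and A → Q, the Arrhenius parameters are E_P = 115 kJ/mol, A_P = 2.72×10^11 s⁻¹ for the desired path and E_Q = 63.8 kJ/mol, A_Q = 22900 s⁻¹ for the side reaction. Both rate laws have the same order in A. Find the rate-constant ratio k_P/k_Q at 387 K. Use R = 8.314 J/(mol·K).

k_P/k_Q = (A_P/A_Q)·exp[−(E_P−E_Q)/(RT)] = (A_P/A_Q)·exp[(E_Q−E_P)/(RT)].
(E_Q−E_P)/(RT) = (63.8−115)×10³/(8.314×387) = -51200/3218 = -15.91.
k_P/k_Q = (2.72×10^11/22900)·exp(-15.91) = 1.188×10^7 × 1.228×10^-7 = 1.46.

1.46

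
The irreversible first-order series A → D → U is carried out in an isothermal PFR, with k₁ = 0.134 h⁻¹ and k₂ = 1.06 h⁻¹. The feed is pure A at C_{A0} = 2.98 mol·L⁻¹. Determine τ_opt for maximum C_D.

2.23 h

For first-order series the maximum of C_D occurs at τ_opt = ln(k₂/k₁)/(k₂−k₁).
= ln(1.06/0.134)/(1.06−0.134) = ln(7.910)/0.9260 = 2.068/0.9260 = 2.23 h.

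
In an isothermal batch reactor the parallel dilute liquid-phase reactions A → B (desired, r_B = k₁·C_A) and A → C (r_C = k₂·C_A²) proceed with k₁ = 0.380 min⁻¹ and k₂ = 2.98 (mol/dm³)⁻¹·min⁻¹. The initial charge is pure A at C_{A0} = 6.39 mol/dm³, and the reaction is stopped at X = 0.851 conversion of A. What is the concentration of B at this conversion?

C_A = C_{A0}(1−X) = 0.9521 mol/dm³.
Along a PFR/batch, dC_B/dC_A = −r_B/(r_B+r_C) = −k₁/(k₁+k₂·C_A).
Integrating from C_{A0} to C_A: C_B = (0.380/2.98)·ln[(0.380+2.98·6.39)/(0.380+2.98·0.952)] = 0.1275·ln(19.42/3.217) = 0.2293 mol/dm³.

0.229 mol/dm³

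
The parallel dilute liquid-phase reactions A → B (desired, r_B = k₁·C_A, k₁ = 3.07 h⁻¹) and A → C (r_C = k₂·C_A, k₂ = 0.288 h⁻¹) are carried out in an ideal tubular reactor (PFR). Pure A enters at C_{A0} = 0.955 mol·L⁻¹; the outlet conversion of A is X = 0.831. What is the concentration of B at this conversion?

C_A = C_{A0}(1−X) = 0.1614 mol·L⁻¹.
Both paths are first order in A, so the instantaneous fraction to B is constant: dC_B/d(−C_A) = k₁/(k₁+k₂) = 0.9142.
C_B = 0.9142·(C_{A0}−C_A) = 0.9142×0.7936 = 0.726 mol·L⁻¹.

0.726 mol·L⁻¹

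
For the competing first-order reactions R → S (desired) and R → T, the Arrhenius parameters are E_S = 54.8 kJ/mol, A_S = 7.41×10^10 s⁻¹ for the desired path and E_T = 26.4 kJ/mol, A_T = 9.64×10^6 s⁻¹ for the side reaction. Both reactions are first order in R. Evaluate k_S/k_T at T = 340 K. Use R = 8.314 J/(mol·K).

0.333

k_S/k_T = (A_S/A_T)·exp[−(E_S−E_T)/(RT)] = (A_S/A_T)·exp[(E_T−E_S)/(RT)].
(E_T−E_S)/(RT) = (26.4−54.8)×10³/(8.314×340) = -28400/2827 = -10.05.
k_S/k_T = (7.41×10^10/9.64×10^6)·exp(-10.05) = 7687 × 4.332×10^-5 = 0.333.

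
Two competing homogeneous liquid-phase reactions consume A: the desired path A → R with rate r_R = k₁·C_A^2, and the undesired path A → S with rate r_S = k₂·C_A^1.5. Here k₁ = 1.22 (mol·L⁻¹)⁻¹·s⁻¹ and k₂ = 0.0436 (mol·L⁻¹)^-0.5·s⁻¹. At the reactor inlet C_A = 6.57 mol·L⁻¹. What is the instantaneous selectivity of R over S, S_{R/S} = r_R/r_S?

S_{R/S} = r_R/r_S = (k₁·C_A^2)/(k₂·C_A^1.5) = (k₁/k₂)·C_A^0.5.
= (1.22×6.570^2) / (0.0436×6.570^1.5) = 52.66/0.7342 = 71.7.
Since the desired path is higher order in A, keeping C_A high (PFR or concentrated feed) favours R.

71.7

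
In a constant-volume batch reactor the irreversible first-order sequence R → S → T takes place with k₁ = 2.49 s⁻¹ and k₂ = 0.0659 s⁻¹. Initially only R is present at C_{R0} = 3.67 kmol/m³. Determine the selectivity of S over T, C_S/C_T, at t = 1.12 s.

For first-order series with pure R initially, C_S(t) = k₁C_{R0}/(k₂−k₁)·(e^(−k₁t) − e^(−k₂t)).
e^(−k₁t) = e^(−2.49×1.12) = e^(−2.789) = 0.06149; e^(−k₂t) = e^(−0.07381) = 0.9289.
C_S = 2.49×3.67/(0.0659−2.49) × (0.06149−0.9289) = (-3.770)×(-0.8674) = 3.270 kmol/m³.
C_R = C_{R0}e^(−k₁t) = 0.2257 kmol/m³, so C_T = C_{R0}−C_R−C_S = 0.1746 kmol/m³; C_S/C_T = 18.7.

18.7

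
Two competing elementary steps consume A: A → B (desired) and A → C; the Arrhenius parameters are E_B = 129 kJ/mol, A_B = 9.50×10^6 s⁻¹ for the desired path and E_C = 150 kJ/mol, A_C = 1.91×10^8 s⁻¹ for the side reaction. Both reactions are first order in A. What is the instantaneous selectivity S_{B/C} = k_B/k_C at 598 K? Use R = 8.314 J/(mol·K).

3.40

k_B/k_C = (A_B/A_C)·exp[−(E_B−E_C)/(RT)] = (A_B/A_C)·exp[(E_C−E_B)/(RT)].
(E_C−E_B)/(RT) = (150−129)×10³/(8.314×598) = 21000/4972 = 4.224.
k_B/k_C = (9.50×10^6/1.91×10^8)·exp(4.224) = 0.04974 × 68.30 = 3.40.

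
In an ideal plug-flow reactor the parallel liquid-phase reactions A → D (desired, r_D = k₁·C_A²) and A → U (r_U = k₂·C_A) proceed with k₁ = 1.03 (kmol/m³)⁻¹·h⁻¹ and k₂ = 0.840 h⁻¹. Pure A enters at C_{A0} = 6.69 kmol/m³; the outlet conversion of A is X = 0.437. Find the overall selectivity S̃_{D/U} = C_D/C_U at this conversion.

6.26

C_A = C_{A0}(1−X) = 3.766 kmol/m³.
Along a PFR/batch, dC_U/dC_A = −r_U/(r_D+r_U) = −k₂/(k₂+k₁·C_A).
Integrating from C_{A0} to C_A: C_U = (0.840/1.03)·ln[(0.840+1.03·6.69)/(0.840+1.03·3.77)] = 0.8155·ln(7.731/4.719) = 0.4025 kmol/m³.
Then C_D = (C_{A0}−C_A) − C_U = 2.924 − 0.4025 = 2.521 kmol/m³.
S̃_{D/U} = C_D/C_U = 2.521/0.4025 = 6.26.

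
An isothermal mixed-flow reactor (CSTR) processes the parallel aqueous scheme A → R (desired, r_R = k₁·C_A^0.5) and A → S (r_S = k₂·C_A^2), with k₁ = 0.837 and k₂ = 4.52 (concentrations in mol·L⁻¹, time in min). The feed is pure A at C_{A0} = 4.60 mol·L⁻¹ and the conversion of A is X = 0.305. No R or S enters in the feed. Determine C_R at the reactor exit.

Exit C_A = C_{A0}(1−X) = 4.60×0.695 = 3.197 mol·L⁻¹.
Rates in a CSTR are evaluated at the outlet concentration: r_R = 0.837×3.197^0.5 = 1.497, r_S = 4.52×3.197^2 = 46.20.
Fraction of consumed A going to R: r_R/(r_R+r_S) = 0.03138.
C_R = 0.03138·C_{A0}·X = 0.03138×4.60×0.305 = 0.0440 mol·L⁻¹.

0.0440 mol·L⁻¹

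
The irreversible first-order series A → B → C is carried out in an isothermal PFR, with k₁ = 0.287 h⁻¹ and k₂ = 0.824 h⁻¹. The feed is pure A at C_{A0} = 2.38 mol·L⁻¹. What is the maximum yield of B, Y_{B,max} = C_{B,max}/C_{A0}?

Evaluating C_B at τ_opt = ln(k₂/k₁)/(k₂−k₁) gives C_{B,max}/C_{A0} = (k₁/k₂)^[k₂/(k₂−k₁)].
= (0.287/0.824)^(0.824/(0.824−0.287)) = (0.3483)^(1.534) = 0.1982.

0.198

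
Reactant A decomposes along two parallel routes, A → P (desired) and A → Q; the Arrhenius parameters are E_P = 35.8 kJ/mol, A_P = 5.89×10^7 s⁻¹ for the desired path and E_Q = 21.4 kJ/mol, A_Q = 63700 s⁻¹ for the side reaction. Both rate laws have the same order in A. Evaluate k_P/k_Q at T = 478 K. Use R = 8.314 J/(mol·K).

24.7

Since both paths have the same order in A, the concentration cancels and S_{P/Q} = k_P/k_Q = (A_P/A_Q)·exp[(E_Q−E_P)/(RT)].
(E_Q−E_P)/(RT) = (21.4−35.8)×10³/(8.314×478) = -14400/3974 = -3.623.
k_P/k_Q = (5.89×10^7/63700)·exp(-3.623) = 924.6 × 0.02669 = 24.7.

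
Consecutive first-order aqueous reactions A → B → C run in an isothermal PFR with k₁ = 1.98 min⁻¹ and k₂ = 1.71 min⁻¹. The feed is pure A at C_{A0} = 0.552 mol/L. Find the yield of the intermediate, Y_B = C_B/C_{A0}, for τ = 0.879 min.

0.345

The intermediate concentration in a first-order A→B→C sequence is C_B = k₁C_{A0}(e^(−k₁τ) − e^(−k₂τ))/(k₂−k₁).
e^(−k₁τ) = e^(−1.98×0.879) = e^(−1.740) = 0.1754; e^(−k₂τ) = e^(−1.503) = 0.2224.
C_B = 1.98×0.552/(1.71−1.98) × (0.1754−0.2224) = (-4.048)×(-0.04700) = 0.1902 mol/L.
Y_B = C_B/C_{A0} = 0.1902/0.552 = 0.345.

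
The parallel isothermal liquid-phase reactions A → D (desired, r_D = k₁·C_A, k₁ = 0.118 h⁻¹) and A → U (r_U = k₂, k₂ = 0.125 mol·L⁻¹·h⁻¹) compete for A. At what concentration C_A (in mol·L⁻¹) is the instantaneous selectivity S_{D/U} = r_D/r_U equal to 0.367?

S_{D/U} = (k₁/k₂)·C_A ⇒ C_A = S·k₂/k₁.
= 0.367×0.125/0.118 = 0.389 mol·L⁻¹.

0.389 mol·L⁻¹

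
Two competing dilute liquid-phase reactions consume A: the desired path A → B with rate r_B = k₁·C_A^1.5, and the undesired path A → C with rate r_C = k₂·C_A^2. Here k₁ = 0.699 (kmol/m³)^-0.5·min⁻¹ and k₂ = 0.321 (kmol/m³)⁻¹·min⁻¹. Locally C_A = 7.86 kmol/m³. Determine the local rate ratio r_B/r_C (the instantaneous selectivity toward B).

0.777

S_{B/C} = r_B/r_C = (k₁·C_A^1.5)/(k₂·C_A^2) = (k₁/k₂)·C_A^-0.5.
= (0.699×7.860^1.5) / (0.321×7.860^2) = 15.40/19.83 = 0.777.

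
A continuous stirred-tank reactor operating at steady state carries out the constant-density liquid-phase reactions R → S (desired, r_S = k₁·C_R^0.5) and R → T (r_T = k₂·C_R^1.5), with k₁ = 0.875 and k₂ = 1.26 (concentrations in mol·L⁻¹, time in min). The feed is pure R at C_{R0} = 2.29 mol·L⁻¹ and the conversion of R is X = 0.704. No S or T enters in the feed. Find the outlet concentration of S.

0.816 mol·L⁻¹

Exit C_R = C_{R0}(1−X) = 2.29×0.296 = 0.6778 mol·L⁻¹.
In a CSTR the entire volume is at exit conditions, so r_S = 0.875×0.6778^0.5 = 0.7204 and r_T = 1.26×0.6778^1.5 = 0.7032.
Fraction of consumed R going to S: r_S/(r_S+r_T) = 0.5060.
C_S = 0.5060·C_{R0}·X = 0.5060×2.29×0.704 = 0.816 mol·L⁻¹.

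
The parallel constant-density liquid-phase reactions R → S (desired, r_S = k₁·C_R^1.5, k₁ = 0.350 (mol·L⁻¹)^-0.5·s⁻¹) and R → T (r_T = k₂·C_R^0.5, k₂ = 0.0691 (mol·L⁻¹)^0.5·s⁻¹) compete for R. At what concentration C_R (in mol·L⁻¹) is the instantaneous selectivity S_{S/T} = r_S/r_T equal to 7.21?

1.42 mol·L⁻¹

S_{S/T} = (k₁/k₂)·C_R ⇒ C_R = S·k₂/k₁.
= 7.21×0.0691/0.350 = 1.42 mol·L⁻¹.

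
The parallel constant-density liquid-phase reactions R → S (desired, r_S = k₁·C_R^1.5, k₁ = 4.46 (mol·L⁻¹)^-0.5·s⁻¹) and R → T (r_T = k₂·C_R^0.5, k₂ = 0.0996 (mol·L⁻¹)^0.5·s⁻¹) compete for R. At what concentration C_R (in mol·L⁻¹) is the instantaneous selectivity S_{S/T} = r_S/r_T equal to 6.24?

S_{S/T} = (k₁/k₂)·C_R ⇒ C_R = S·k₂/k₁.
= 6.24×0.0996/4.46 = 0.139 mol·L⁻¹.

0.139 mol·L⁻¹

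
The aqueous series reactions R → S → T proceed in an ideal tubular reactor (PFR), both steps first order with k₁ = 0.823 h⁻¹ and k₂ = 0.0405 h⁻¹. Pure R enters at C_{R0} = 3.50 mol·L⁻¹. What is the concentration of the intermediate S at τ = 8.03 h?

For first-order series with pure R initially, C_S(τ) = k₁C_{R0}/(k₂−k₁)·(e^(−k₁τ) − e^(−k₂τ)).
e^(−k₁τ) = e^(−0.823×8.03) = e^(−6.609) = 0.001349; e^(−k₂τ) = e^(−0.3252) = 0.7224.
C_S = 0.823×3.50/(0.0405−0.823) × (0.001349−0.7224) = (-3.681)×(-0.7210) = 2.654 mol·L⁻¹.

2.65 mol·L⁻¹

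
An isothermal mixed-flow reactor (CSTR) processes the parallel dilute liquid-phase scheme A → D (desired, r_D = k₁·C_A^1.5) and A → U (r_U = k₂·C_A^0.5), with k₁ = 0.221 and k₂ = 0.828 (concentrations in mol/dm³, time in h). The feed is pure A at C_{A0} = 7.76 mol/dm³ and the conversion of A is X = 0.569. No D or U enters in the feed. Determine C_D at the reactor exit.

Exit C_A = C_{A0}(1−X) = 7.76×0.431 = 3.345 mol/dm³.
A CSTR operates uniformly at the exit composition, giving r_D = 1.352 and r_U = 1.514 (each k·C_A^n at C_A = 3.345).
Fraction of consumed A going to D: r_D/(r_D+r_U) = 0.4717.
C_D = 0.4717·C_{A0}·X = 0.4717×7.76×0.569 = 2.08 mol/dm³.

2.08 mol/dm³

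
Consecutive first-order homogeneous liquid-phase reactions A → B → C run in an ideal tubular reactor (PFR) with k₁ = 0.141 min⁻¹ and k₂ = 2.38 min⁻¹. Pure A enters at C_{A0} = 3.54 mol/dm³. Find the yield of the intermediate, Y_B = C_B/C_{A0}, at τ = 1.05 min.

Solving the coupled first-order balances gives C_B(τ) = [k₁/(k₂−k₁)]·C_{A0}·(e^(−k₁τ) − e^(−k₂τ)).
e^(−k₁τ) = e^(−0.141×1.05) = e^(−0.1480) = 0.8624; e^(−k₂τ) = e^(−2.499) = 0.08217.
C_B = 0.141×3.54/(2.38−0.141) × (0.8624−0.08217) = 0.2229×0.7802 = 0.1739 mol/dm³.
Y_B = C_B/C_{A0} = 0.1739/3.54 = 0.0491.

0.0491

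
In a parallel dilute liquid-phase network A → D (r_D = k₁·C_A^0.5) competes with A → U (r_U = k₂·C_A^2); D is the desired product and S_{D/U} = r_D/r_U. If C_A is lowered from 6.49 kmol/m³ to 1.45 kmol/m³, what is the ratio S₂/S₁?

S_{D/U} = (k₁/k₂)·C_A^-1.5, so S₂/S₁ = (C_{A,2}/C_{A,1})^-1.5.
= (1.45/6.49)^(-1.5) = (0.2234)^(-1.5) = 9.47.
Selectivity toward D rises as C_A falls — low-concentration operation is favoured.

9.47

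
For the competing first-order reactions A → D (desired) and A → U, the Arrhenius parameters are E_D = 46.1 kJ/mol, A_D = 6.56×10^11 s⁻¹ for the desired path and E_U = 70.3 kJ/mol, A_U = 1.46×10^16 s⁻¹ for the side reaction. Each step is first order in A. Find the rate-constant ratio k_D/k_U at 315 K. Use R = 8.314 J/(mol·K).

Since both paths have the same order in A, the concentration cancels and S_{D/U} = k_D/k_U = (A_D/A_U)·exp[(E_U−E_D)/(RT)].
(E_U−E_D)/(RT) = (70.3−46.1)×10³/(8.314×315) = 24200/2619 = 9.240.
k_D/k_U = (6.56×10^11/1.46×10^16)·exp(9.240) = 4.493×10^-5 × 10306 = 0.463.

0.463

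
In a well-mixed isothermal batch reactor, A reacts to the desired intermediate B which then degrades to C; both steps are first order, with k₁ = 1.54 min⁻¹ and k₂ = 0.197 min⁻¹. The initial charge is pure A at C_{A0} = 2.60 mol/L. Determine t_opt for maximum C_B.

1.53 min

For first-order series the maximum of C_B occurs at t_opt = ln(k₂/k₁)/(k₂−k₁).
= ln(0.197/1.54)/(0.197−1.54) = ln(0.1279)/-1.343 = -2.056/-1.343 = 1.53 min.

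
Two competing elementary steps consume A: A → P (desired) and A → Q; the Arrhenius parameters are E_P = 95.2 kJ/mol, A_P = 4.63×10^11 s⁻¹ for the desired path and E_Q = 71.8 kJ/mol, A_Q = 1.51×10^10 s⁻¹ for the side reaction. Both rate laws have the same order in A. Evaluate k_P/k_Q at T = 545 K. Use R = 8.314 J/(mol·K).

k_P/k_Q = (A_P/A_Q)·exp[−(E_P−E_Q)/(RT)] = (A_P/A_Q)·exp[(E_Q−E_P)/(RT)].
(E_Q−E_P)/(RT) = (71.8−95.2)×10³/(8.314×545) = -23400/4531 = -5.164.
k_P/k_Q = (4.63×10^11/1.51×10^10)·exp(-5.164) = 30.66 × 0.005717 = 0.175.
Since E_P > E_Q, raising the temperature improves selectivity toward P.

0.175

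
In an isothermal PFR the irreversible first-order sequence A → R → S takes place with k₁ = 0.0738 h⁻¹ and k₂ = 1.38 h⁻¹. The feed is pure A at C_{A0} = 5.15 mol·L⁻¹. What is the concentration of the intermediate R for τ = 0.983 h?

0.196 mol·L⁻¹

The intermediate concentration in a first-order A→B→C sequence is C_R = k₁C_{A0}(e^(−k₁τ) − e^(−k₂τ))/(k₂−k₁).
e^(−k₁τ) = e^(−0.0738×0.983) = e^(−0.07255) = 0.9300; e^(−k₂τ) = e^(−1.357) = 0.2576.
C_R = 0.0738×5.15/(1.38−0.0738) × (0.9300−0.2576) = 0.2910×0.6725 = 0.1957 mol·L⁻¹.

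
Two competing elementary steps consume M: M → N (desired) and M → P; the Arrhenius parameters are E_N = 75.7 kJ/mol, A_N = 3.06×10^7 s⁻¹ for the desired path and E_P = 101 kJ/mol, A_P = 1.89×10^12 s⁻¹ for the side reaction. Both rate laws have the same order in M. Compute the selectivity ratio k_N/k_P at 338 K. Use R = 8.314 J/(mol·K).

k_N/k_P = (A_N/A_P)·exp[−(E_N−E_P)/(RT)] = (A_N/A_P)·exp[(E_P−E_N)/(RT)].
(E_P−E_N)/(RT) = (101−75.7)×10³/(8.314×338) = 25300/2810 = 9.003.
k_N/k_P = (3.06×10^7/1.89×10^12)·exp(9.003) = 1.619×10^-5 × 8129 = 0.132.

0.132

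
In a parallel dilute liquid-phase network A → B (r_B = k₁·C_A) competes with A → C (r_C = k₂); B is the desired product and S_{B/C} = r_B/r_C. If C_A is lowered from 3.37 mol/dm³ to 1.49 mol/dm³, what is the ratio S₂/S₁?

0.442

S_{B/C} = (k₁/k₂)·C_A, so S₂/S₁ = (C_{A,2}/C_{A,1}).
= 1.49/3.37 = 0.442.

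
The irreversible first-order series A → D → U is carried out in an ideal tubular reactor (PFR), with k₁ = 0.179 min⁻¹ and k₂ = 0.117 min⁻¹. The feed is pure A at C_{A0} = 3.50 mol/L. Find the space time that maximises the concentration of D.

6.86 min

For first-order series the maximum of C_D occurs at τ_opt = ln(k₂/k₁)/(k₂−k₁).
= ln(0.117/0.179)/(0.117−0.179) = ln(0.6536)/-0.06200 = -0.4252/-0.06200 = 6.86 min.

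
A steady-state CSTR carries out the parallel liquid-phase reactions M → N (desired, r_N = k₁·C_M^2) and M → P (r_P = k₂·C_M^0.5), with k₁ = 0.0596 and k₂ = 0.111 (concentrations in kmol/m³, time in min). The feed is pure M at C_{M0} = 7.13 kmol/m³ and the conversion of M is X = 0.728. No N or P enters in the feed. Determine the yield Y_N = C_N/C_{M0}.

Exit C_M = C_{M0}(1−X) = 7.13×0.272 = 1.939 kmol/m³.
A CSTR operates uniformly at the exit composition, giving r_N = 0.2242 and r_P = 0.1546 (each k·C_M^n at C_M = 1.939).
Fraction of consumed M going to N: r_N/(r_N+r_P) = 0.5919.
C_N = 0.5919·C_{M0}·X = 0.5919×7.13×0.728 = 3.07 kmol/m³; Y_N = C_N/C_{M0} = 0.431.

0.431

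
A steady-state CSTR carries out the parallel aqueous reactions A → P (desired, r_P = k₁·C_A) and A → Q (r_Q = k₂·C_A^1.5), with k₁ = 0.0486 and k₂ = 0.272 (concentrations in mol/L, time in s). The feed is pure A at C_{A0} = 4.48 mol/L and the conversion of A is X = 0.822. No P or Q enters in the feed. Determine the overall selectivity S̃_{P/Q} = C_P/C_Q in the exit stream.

0.200

Exit C_A = C_{A0}(1−X) = 4.48×0.178 = 0.7974 mol/L.
Rates in a CSTR are evaluated at the outlet concentration: r_P = 0.0486×0.7974 = 0.03876, r_Q = 0.272×0.7974^1.5 = 0.1937.
Overall selectivity = C_P/C_Q = r_Pτ/(r_Qτ) = r_P/r_Q = 0.200.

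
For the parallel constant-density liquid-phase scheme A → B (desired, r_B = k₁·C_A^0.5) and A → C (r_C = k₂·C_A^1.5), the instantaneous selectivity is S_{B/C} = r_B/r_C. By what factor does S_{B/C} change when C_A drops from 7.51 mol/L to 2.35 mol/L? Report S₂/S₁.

S_{B/C} = (k₁/k₂)·C_A⁻¹, so S₂/S₁ = (C_{A,2}/C_{A,1})⁻¹.
= 7.51/2.35 = 3.20.
Selectivity toward B rises as C_A falls — low-concentration operation is favoured.

3.20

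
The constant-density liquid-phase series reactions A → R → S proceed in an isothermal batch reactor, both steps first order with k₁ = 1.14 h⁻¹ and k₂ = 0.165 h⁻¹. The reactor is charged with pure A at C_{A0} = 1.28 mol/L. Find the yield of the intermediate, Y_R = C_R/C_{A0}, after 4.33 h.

0.564

For first-order series with pure A initially, C_R(t) = k₁C_{A0}/(k₂−k₁)·(e^(−k₁t) − e^(−k₂t)).
e^(−k₁t) = e^(−1.14×4.33) = e^(−4.936) = 0.007182; e^(−k₂t) = e^(−0.7145) = 0.4895.
C_R = 1.14×1.28/(0.165−1.14) × (0.007182−0.4895) = (-1.497)×(-0.4823) = 0.7218 mol/L.
Y_R = C_R/C_{A0} = 0.7218/1.28 = 0.564.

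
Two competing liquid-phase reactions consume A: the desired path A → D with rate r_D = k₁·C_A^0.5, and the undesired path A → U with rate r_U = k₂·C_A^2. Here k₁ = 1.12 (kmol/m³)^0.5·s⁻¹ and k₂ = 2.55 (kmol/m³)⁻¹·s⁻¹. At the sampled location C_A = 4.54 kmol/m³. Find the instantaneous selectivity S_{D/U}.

S_{D/U} = r_D/r_U = (k₁·C_A^0.5)/(k₂·C_A^2) = (k₁/k₂)·C_A^-1.5.
= (1.12×4.540^0.5) / (2.55×4.540^2) = 2.386/52.56 = 0.0454.
The undesired path is higher order in A, so low C_A (CSTR or dilute feed) favours D.

0.0454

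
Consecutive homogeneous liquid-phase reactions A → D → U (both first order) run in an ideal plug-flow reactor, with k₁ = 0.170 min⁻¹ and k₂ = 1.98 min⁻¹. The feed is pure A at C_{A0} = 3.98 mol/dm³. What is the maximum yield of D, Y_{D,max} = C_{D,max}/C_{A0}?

0.0682

Evaluating C_D at τ_opt = ln(k₂/k₁)/(k₂−k₁) gives C_{D,max}/C_{A0} = (k₁/k₂)^[k₂/(k₂−k₁)].
= (0.170/1.98)^(1.98/(1.98−0.170)) = (0.08586)^(1.094) = 0.06818.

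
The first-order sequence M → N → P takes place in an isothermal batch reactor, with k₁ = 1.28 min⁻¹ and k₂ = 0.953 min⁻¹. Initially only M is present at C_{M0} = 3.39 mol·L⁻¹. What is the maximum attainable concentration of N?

1.43 mol·L⁻¹

At the optimum, C_{N,max}/C_{M0} = (k₁/k₂)^[k₂/(k₂−k₁)].
= (1.28/0.953)^(0.953/(0.953−1.28)) = (1.343)^(-2.914) = 0.4233.
C_{N,max} = 0.4233×3.39 = 1.43 mol·L⁻¹.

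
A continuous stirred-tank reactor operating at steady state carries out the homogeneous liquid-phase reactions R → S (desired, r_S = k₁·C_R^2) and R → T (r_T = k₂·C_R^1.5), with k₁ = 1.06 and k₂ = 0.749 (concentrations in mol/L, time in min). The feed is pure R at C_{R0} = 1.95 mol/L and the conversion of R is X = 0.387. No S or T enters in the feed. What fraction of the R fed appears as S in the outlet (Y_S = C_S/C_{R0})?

Exit C_R = C_{R0}(1−X) = 1.95×0.613 = 1.195 mol/L.
A CSTR operates uniformly at the exit composition, giving r_S = 1.515 and r_T = 0.9789 (each k·C_R^n at C_R = 1.195).
Fraction of consumed R going to S: r_S/(r_S+r_T) = 0.6074.
C_S = 0.6074·C_{R0}·X = 0.6074×1.95×0.387 = 0.458 mol/L; Y_S = C_S/C_{R0} = 0.235.

0.235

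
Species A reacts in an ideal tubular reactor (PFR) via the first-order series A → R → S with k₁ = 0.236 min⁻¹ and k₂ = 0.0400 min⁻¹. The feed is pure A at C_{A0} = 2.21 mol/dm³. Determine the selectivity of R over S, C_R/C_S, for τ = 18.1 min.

For first-order series with pure A initially, C_R(τ) = k₁C_{A0}/(k₂−k₁)·(e^(−k₁τ) − e^(−k₂τ)).
e^(−k₁τ) = e^(−0.236×18.1) = e^(−4.272) = 0.01396; e^(−k₂τ) = e^(−0.7240) = 0.4848.
C_R = 0.236×2.21/(0.0400−0.236) × (0.01396−0.4848) = (-2.661)×(-0.4708) = 1.253 mol/dm³.
C_A = C_{A0}e^(−k₁τ) = 0.03085 mol/dm³, so C_S = C_{A0}−C_A−C_R = 0.9262 mol/dm³; C_R/C_S = 1.35.

1.35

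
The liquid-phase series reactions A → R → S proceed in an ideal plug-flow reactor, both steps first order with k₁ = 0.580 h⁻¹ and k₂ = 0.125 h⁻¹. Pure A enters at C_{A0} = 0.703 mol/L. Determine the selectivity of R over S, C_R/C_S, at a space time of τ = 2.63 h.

4.50

The intermediate concentration in a first-order A→B→C sequence is C_R = k₁C_{A0}(e^(−k₁τ) − e^(−k₂τ))/(k₂−k₁).
e^(−k₁τ) = e^(−0.580×2.63) = e^(−1.525) = 0.2175; e^(−k₂τ) = e^(−0.3287) = 0.7198.
C_R = 0.580×0.703/(0.125−0.580) × (0.2175−0.7198) = (-0.8961)×(-0.5023) = 0.4501 mol/L.
C_A = C_{A0}e^(−k₁τ) = 0.1529 mol/L, so C_S = C_{A0}−C_A−C_R = 0.09996 mol/L; C_R/C_S = 4.50.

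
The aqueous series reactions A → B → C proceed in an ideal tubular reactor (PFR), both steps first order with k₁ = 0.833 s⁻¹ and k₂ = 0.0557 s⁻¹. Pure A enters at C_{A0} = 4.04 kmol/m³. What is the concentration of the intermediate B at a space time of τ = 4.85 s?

The intermediate concentration in a first-order A→B→C sequence is C_B = k₁C_{A0}(e^(−k₁τ) − e^(−k₂τ))/(k₂−k₁).
e^(−k₁τ) = e^(−0.833×4.85) = e^(−4.040) = 0.01760; e^(−k₂τ) = e^(−0.2701) = 0.7633.
C_B = 0.833×4.04/(0.0557−0.833) × (0.01760−0.7633) = (-4.329)×(-0.7457) = 3.228 kmol/m³.

3.23 kmol/m³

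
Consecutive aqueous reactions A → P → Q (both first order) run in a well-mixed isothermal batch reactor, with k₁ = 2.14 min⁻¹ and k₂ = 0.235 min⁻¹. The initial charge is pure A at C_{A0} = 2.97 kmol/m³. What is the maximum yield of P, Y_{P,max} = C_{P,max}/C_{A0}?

Evaluating C_P at t_opt = ln(k₂/k₁)/(k₂−k₁) gives C_{P,max}/C_{A0} = (k₁/k₂)^[k₂/(k₂−k₁)].
= (2.14/0.235)^(0.235/(0.235−2.14)) = (9.106)^(-0.1234) = 0.7615.

0.761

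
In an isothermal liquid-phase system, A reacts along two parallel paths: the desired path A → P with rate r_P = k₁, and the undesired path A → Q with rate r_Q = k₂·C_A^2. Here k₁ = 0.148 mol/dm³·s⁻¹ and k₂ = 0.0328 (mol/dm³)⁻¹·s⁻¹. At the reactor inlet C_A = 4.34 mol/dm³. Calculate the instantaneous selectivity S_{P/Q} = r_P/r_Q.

0.240

S_{P/Q} = r_P/r_Q = (k₁)/(k₂·C_A^2) = (k₁/k₂)·C_A^-2.
= (0.148) / (0.0328×4.340^2) = 0.1480/0.6178 = 0.240.
The undesired path is higher order in A, so low C_A (CSTR or dilute feed) favours P.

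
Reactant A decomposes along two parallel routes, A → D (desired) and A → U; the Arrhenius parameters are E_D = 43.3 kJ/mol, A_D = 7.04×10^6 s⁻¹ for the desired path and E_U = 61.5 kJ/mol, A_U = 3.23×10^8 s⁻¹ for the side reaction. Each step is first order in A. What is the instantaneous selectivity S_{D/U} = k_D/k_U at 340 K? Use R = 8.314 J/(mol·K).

k_D/k_U = (A_D/A_U)·exp[−(E_D−E_U)/(RT)] = (A_D/A_U)·exp[(E_U−E_D)/(RT)].
(E_U−E_D)/(RT) = (61.5−43.3)×10³/(8.314×340) = 18200/2827 = 6.438.
k_D/k_U = (7.04×10^6/3.23×10^8)·exp(6.438) = 0.02180 × 625.4 = 13.6.

13.6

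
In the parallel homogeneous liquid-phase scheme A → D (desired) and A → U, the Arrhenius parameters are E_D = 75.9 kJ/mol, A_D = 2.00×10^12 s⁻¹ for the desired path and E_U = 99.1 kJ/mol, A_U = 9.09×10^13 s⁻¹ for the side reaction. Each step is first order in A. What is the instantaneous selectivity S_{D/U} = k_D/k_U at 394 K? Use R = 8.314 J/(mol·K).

Since both paths have the same order in A, the concentration cancels and S_{D/U} = k_D/k_U = (A_D/A_U)·exp[(E_U−E_D)/(RT)].
(E_U−E_D)/(RT) = (99.1−75.9)×10³/(8.314×394) = 23200/3276 = 7.082.
k_D/k_U = (2.00×10^12/9.09×10^13)·exp(7.082) = 0.02200 × 1191 = 26.2.

26.2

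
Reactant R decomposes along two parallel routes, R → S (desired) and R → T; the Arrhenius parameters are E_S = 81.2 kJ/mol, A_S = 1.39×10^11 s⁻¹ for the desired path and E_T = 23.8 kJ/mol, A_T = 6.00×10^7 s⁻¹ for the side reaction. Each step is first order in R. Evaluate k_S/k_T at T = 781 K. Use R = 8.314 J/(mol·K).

0.336

Since both paths have the same order in R, the concentration cancels and S_{S/T} = k_S/k_T = (A_S/A_T)·exp[(E_T−E_S)/(RT)].
(E_T−E_S)/(RT) = (23.8−81.2)×10³/(8.314×781) = -57400/6493 = -8.840.
k_S/k_T = (1.39×10^11/6.00×10^7)·exp(-8.840) = 2317 × 1.448×10^-4 = 0.336.
Since E_S > E_T, raising the temperature improves selectivity toward S.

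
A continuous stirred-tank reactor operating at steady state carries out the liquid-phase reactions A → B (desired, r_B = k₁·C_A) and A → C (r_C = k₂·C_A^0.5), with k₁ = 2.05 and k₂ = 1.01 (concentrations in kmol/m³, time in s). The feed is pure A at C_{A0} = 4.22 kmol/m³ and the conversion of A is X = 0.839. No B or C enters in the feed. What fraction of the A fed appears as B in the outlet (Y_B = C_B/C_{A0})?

0.525

Exit C_A = C_{A0}(1−X) = 4.22×0.161 = 0.6794 kmol/m³.
Rates in a CSTR are evaluated at the outlet concentration: r_B = 2.05×0.6794 = 1.393, r_C = 1.01×0.6794^0.5 = 0.8325.
Fraction of consumed A going to B: r_B/(r_B+r_C) = 0.6259.
C_B = 0.6259·C_{A0}·X = 0.6259×4.22×0.839 = 2.22 kmol/m³; Y_B = C_B/C_{A0} = 0.525.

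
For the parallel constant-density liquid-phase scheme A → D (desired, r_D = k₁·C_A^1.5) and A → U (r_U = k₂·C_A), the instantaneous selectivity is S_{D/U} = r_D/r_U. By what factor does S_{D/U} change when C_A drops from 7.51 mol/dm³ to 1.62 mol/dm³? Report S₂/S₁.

0.464

S_{D/U} = (k₁/k₂)·C_A^0.5, so S₂/S₁ = (C_{A,2}/C_{A,1})^0.5.
= (1.62/7.51)^0.5 = (0.2157)^0.5 = 0.464.
Selectivity toward D falls as C_A falls — high-concentration operation is favoured.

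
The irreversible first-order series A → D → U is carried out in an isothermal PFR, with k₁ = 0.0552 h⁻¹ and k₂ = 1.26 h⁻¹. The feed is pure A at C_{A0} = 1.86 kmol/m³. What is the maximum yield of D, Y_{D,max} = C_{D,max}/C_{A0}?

0.0380

Evaluating C_D at τ_opt = ln(k₂/k₁)/(k₂−k₁) gives C_{D,max}/C_{A0} = (k₁/k₂)^[k₂/(k₂−k₁)].
= (0.0552/1.26)^(1.26/(1.26−0.0552)) = (0.04381)^(1.046) = 0.03796.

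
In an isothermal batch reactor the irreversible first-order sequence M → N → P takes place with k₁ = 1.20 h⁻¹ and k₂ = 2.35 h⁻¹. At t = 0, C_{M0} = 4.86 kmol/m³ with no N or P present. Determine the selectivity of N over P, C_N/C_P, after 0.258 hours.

The intermediate concentration in a first-order A→B→C sequence is C_N = k₁C_{M0}(e^(−k₁t) − e^(−k₂t))/(k₂−k₁).
e^(−k₁t) = e^(−1.20×0.258) = e^(−0.3096) = 0.7337; e^(−k₂t) = e^(−0.6063) = 0.5454.
C_N = 1.20×4.86/(2.35−1.20) × (0.7337−0.5454) = 5.071×0.1884 = 0.9553 kmol/m³.
C_M = C_{M0}e^(−k₁t) = 3.566 kmol/m³, so C_P = C_{M0}−C_M−C_N = 0.3387 kmol/m³; C_N/C_P = 2.82.

2.82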